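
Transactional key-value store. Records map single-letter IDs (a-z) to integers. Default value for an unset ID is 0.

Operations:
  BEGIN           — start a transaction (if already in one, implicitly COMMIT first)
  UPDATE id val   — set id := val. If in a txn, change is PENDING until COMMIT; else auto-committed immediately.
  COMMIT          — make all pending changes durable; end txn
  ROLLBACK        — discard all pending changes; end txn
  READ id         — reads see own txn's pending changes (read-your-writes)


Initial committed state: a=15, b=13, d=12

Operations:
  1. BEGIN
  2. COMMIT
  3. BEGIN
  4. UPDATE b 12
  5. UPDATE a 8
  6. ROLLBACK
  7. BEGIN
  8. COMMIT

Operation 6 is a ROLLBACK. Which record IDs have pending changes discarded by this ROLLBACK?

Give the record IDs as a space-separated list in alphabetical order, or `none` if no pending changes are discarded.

Initial committed: {a=15, b=13, d=12}
Op 1: BEGIN: in_txn=True, pending={}
Op 2: COMMIT: merged [] into committed; committed now {a=15, b=13, d=12}
Op 3: BEGIN: in_txn=True, pending={}
Op 4: UPDATE b=12 (pending; pending now {b=12})
Op 5: UPDATE a=8 (pending; pending now {a=8, b=12})
Op 6: ROLLBACK: discarded pending ['a', 'b']; in_txn=False
Op 7: BEGIN: in_txn=True, pending={}
Op 8: COMMIT: merged [] into committed; committed now {a=15, b=13, d=12}
ROLLBACK at op 6 discards: ['a', 'b']

Answer: a b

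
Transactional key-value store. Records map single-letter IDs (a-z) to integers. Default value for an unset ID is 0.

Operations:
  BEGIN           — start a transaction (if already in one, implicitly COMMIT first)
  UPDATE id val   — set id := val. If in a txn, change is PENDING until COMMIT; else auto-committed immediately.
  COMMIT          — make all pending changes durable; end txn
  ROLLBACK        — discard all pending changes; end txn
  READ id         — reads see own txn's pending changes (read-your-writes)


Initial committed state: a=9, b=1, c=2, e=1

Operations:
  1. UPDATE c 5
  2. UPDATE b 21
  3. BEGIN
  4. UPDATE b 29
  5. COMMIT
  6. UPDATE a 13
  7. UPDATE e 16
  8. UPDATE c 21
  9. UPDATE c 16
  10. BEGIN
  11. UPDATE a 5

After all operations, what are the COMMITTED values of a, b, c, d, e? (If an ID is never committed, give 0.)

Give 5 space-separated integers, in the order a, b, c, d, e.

Initial committed: {a=9, b=1, c=2, e=1}
Op 1: UPDATE c=5 (auto-commit; committed c=5)
Op 2: UPDATE b=21 (auto-commit; committed b=21)
Op 3: BEGIN: in_txn=True, pending={}
Op 4: UPDATE b=29 (pending; pending now {b=29})
Op 5: COMMIT: merged ['b'] into committed; committed now {a=9, b=29, c=5, e=1}
Op 6: UPDATE a=13 (auto-commit; committed a=13)
Op 7: UPDATE e=16 (auto-commit; committed e=16)
Op 8: UPDATE c=21 (auto-commit; committed c=21)
Op 9: UPDATE c=16 (auto-commit; committed c=16)
Op 10: BEGIN: in_txn=True, pending={}
Op 11: UPDATE a=5 (pending; pending now {a=5})
Final committed: {a=13, b=29, c=16, e=16}

Answer: 13 29 16 0 16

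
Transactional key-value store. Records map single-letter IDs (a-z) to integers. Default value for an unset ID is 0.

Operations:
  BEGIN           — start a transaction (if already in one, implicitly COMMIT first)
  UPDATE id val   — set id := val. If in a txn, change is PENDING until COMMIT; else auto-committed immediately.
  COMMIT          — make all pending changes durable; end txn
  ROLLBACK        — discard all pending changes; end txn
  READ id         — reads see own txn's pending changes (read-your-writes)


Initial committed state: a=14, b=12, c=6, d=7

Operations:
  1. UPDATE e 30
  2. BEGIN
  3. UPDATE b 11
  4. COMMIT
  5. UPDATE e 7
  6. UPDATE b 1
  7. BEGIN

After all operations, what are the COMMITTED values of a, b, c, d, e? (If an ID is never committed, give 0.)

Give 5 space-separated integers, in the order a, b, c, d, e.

Initial committed: {a=14, b=12, c=6, d=7}
Op 1: UPDATE e=30 (auto-commit; committed e=30)
Op 2: BEGIN: in_txn=True, pending={}
Op 3: UPDATE b=11 (pending; pending now {b=11})
Op 4: COMMIT: merged ['b'] into committed; committed now {a=14, b=11, c=6, d=7, e=30}
Op 5: UPDATE e=7 (auto-commit; committed e=7)
Op 6: UPDATE b=1 (auto-commit; committed b=1)
Op 7: BEGIN: in_txn=True, pending={}
Final committed: {a=14, b=1, c=6, d=7, e=7}

Answer: 14 1 6 7 7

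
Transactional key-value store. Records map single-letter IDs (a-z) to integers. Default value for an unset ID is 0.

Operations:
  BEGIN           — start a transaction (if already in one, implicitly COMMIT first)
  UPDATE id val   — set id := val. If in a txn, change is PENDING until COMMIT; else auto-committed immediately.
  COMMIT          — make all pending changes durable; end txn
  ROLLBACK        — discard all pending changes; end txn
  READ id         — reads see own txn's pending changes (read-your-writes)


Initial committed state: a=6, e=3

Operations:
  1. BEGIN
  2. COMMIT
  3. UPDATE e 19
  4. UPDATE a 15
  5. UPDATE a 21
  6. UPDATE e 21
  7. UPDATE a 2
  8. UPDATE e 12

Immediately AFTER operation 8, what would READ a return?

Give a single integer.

Initial committed: {a=6, e=3}
Op 1: BEGIN: in_txn=True, pending={}
Op 2: COMMIT: merged [] into committed; committed now {a=6, e=3}
Op 3: UPDATE e=19 (auto-commit; committed e=19)
Op 4: UPDATE a=15 (auto-commit; committed a=15)
Op 5: UPDATE a=21 (auto-commit; committed a=21)
Op 6: UPDATE e=21 (auto-commit; committed e=21)
Op 7: UPDATE a=2 (auto-commit; committed a=2)
Op 8: UPDATE e=12 (auto-commit; committed e=12)
After op 8: visible(a) = 2 (pending={}, committed={a=2, e=12})

Answer: 2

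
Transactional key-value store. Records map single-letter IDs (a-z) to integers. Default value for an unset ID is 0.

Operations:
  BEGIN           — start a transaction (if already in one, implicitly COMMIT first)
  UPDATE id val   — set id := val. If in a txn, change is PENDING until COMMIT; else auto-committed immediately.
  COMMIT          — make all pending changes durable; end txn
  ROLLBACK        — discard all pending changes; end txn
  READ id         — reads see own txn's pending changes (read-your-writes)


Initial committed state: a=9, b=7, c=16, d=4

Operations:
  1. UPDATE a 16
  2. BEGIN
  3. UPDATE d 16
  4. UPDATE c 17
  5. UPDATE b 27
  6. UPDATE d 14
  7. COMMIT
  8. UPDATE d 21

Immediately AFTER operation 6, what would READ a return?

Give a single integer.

Answer: 16

Derivation:
Initial committed: {a=9, b=7, c=16, d=4}
Op 1: UPDATE a=16 (auto-commit; committed a=16)
Op 2: BEGIN: in_txn=True, pending={}
Op 3: UPDATE d=16 (pending; pending now {d=16})
Op 4: UPDATE c=17 (pending; pending now {c=17, d=16})
Op 5: UPDATE b=27 (pending; pending now {b=27, c=17, d=16})
Op 6: UPDATE d=14 (pending; pending now {b=27, c=17, d=14})
After op 6: visible(a) = 16 (pending={b=27, c=17, d=14}, committed={a=16, b=7, c=16, d=4})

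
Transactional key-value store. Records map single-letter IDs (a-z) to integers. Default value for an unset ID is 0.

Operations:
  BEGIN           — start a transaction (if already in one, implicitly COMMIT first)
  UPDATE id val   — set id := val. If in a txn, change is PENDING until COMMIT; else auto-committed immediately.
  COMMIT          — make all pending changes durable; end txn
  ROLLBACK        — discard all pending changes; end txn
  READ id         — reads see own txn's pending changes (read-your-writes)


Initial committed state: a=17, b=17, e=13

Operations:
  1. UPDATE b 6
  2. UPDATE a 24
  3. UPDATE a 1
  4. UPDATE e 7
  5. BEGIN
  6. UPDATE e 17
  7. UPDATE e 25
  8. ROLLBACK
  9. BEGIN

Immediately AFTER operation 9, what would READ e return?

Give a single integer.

Initial committed: {a=17, b=17, e=13}
Op 1: UPDATE b=6 (auto-commit; committed b=6)
Op 2: UPDATE a=24 (auto-commit; committed a=24)
Op 3: UPDATE a=1 (auto-commit; committed a=1)
Op 4: UPDATE e=7 (auto-commit; committed e=7)
Op 5: BEGIN: in_txn=True, pending={}
Op 6: UPDATE e=17 (pending; pending now {e=17})
Op 7: UPDATE e=25 (pending; pending now {e=25})
Op 8: ROLLBACK: discarded pending ['e']; in_txn=False
Op 9: BEGIN: in_txn=True, pending={}
After op 9: visible(e) = 7 (pending={}, committed={a=1, b=6, e=7})

Answer: 7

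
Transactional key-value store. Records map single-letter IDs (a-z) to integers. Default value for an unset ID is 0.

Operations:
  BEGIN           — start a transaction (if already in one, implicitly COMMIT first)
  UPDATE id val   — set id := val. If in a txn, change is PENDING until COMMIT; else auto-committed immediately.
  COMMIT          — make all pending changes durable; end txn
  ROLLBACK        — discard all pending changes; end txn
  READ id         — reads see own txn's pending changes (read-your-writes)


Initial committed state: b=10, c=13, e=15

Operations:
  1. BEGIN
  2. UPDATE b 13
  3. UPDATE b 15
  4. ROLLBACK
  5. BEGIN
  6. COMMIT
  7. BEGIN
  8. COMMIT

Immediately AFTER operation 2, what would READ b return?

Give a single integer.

Answer: 13

Derivation:
Initial committed: {b=10, c=13, e=15}
Op 1: BEGIN: in_txn=True, pending={}
Op 2: UPDATE b=13 (pending; pending now {b=13})
After op 2: visible(b) = 13 (pending={b=13}, committed={b=10, c=13, e=15})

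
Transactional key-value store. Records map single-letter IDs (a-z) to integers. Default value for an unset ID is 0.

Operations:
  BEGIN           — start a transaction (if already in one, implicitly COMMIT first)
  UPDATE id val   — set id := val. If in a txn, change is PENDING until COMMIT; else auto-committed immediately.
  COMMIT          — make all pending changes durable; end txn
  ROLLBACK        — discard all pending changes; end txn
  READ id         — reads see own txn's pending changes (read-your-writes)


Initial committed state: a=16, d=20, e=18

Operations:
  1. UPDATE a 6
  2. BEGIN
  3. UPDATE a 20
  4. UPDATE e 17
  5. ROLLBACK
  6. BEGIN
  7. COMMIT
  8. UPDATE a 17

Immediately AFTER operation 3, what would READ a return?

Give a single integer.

Initial committed: {a=16, d=20, e=18}
Op 1: UPDATE a=6 (auto-commit; committed a=6)
Op 2: BEGIN: in_txn=True, pending={}
Op 3: UPDATE a=20 (pending; pending now {a=20})
After op 3: visible(a) = 20 (pending={a=20}, committed={a=6, d=20, e=18})

Answer: 20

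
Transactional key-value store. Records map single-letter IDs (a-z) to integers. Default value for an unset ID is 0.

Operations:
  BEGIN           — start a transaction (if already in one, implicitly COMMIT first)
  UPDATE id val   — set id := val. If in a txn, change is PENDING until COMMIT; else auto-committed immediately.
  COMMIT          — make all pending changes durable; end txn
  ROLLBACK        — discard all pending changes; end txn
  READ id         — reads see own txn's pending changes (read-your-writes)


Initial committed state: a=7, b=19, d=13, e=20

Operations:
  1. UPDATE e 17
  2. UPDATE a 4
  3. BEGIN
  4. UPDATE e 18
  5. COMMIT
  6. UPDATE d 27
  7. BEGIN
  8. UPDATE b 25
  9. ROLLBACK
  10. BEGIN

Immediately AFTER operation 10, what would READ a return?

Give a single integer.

Initial committed: {a=7, b=19, d=13, e=20}
Op 1: UPDATE e=17 (auto-commit; committed e=17)
Op 2: UPDATE a=4 (auto-commit; committed a=4)
Op 3: BEGIN: in_txn=True, pending={}
Op 4: UPDATE e=18 (pending; pending now {e=18})
Op 5: COMMIT: merged ['e'] into committed; committed now {a=4, b=19, d=13, e=18}
Op 6: UPDATE d=27 (auto-commit; committed d=27)
Op 7: BEGIN: in_txn=True, pending={}
Op 8: UPDATE b=25 (pending; pending now {b=25})
Op 9: ROLLBACK: discarded pending ['b']; in_txn=False
Op 10: BEGIN: in_txn=True, pending={}
After op 10: visible(a) = 4 (pending={}, committed={a=4, b=19, d=27, e=18})

Answer: 4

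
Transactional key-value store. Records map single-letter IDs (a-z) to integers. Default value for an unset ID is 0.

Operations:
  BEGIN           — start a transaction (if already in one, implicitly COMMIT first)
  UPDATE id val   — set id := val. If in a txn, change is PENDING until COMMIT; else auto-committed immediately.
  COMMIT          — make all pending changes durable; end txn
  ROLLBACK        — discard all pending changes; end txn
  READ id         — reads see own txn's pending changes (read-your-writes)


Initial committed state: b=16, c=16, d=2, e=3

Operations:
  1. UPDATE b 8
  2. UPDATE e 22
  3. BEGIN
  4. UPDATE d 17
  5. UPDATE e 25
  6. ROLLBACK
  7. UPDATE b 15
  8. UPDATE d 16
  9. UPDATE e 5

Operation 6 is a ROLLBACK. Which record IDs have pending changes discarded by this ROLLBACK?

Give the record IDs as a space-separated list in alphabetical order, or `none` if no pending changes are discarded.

Initial committed: {b=16, c=16, d=2, e=3}
Op 1: UPDATE b=8 (auto-commit; committed b=8)
Op 2: UPDATE e=22 (auto-commit; committed e=22)
Op 3: BEGIN: in_txn=True, pending={}
Op 4: UPDATE d=17 (pending; pending now {d=17})
Op 5: UPDATE e=25 (pending; pending now {d=17, e=25})
Op 6: ROLLBACK: discarded pending ['d', 'e']; in_txn=False
Op 7: UPDATE b=15 (auto-commit; committed b=15)
Op 8: UPDATE d=16 (auto-commit; committed d=16)
Op 9: UPDATE e=5 (auto-commit; committed e=5)
ROLLBACK at op 6 discards: ['d', 'e']

Answer: d e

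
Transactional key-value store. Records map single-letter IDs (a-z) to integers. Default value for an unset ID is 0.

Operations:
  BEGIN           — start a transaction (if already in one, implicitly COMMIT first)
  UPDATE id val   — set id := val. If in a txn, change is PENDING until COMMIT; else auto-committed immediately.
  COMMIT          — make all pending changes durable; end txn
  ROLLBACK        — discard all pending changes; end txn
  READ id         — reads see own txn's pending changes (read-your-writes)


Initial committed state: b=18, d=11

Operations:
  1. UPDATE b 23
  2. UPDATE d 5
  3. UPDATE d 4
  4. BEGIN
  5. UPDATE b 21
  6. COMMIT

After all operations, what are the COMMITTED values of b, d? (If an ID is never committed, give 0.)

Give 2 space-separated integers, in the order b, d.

Initial committed: {b=18, d=11}
Op 1: UPDATE b=23 (auto-commit; committed b=23)
Op 2: UPDATE d=5 (auto-commit; committed d=5)
Op 3: UPDATE d=4 (auto-commit; committed d=4)
Op 4: BEGIN: in_txn=True, pending={}
Op 5: UPDATE b=21 (pending; pending now {b=21})
Op 6: COMMIT: merged ['b'] into committed; committed now {b=21, d=4}
Final committed: {b=21, d=4}

Answer: 21 4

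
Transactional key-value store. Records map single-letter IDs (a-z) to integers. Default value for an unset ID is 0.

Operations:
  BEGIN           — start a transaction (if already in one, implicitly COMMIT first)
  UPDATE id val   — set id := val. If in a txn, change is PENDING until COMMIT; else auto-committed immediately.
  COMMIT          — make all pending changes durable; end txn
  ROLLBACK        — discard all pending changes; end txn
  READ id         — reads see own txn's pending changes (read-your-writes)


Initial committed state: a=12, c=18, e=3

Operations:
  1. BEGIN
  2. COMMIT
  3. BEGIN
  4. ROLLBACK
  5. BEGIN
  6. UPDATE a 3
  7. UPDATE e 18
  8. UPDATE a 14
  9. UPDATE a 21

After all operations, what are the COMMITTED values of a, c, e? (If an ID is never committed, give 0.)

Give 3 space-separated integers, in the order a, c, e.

Initial committed: {a=12, c=18, e=3}
Op 1: BEGIN: in_txn=True, pending={}
Op 2: COMMIT: merged [] into committed; committed now {a=12, c=18, e=3}
Op 3: BEGIN: in_txn=True, pending={}
Op 4: ROLLBACK: discarded pending []; in_txn=False
Op 5: BEGIN: in_txn=True, pending={}
Op 6: UPDATE a=3 (pending; pending now {a=3})
Op 7: UPDATE e=18 (pending; pending now {a=3, e=18})
Op 8: UPDATE a=14 (pending; pending now {a=14, e=18})
Op 9: UPDATE a=21 (pending; pending now {a=21, e=18})
Final committed: {a=12, c=18, e=3}

Answer: 12 18 3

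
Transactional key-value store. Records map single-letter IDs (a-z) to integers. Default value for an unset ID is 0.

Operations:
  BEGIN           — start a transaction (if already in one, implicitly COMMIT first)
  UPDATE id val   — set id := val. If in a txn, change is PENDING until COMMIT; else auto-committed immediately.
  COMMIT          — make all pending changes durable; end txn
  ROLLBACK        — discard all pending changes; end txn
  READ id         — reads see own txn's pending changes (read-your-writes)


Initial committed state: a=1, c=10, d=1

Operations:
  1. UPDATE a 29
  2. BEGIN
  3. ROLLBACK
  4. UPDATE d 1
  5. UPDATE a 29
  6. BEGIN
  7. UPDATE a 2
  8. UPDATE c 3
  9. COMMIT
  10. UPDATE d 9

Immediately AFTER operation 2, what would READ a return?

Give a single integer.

Initial committed: {a=1, c=10, d=1}
Op 1: UPDATE a=29 (auto-commit; committed a=29)
Op 2: BEGIN: in_txn=True, pending={}
After op 2: visible(a) = 29 (pending={}, committed={a=29, c=10, d=1})

Answer: 29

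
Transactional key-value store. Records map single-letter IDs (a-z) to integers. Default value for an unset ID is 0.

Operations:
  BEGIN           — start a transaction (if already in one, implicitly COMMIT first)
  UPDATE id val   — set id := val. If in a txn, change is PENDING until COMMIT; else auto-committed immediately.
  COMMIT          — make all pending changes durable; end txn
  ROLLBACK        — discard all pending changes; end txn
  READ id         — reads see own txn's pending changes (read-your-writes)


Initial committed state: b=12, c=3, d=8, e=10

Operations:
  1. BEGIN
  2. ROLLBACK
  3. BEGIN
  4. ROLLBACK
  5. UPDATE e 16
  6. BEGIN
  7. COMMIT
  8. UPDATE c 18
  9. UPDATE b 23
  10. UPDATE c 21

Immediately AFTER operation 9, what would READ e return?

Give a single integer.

Answer: 16

Derivation:
Initial committed: {b=12, c=3, d=8, e=10}
Op 1: BEGIN: in_txn=True, pending={}
Op 2: ROLLBACK: discarded pending []; in_txn=False
Op 3: BEGIN: in_txn=True, pending={}
Op 4: ROLLBACK: discarded pending []; in_txn=False
Op 5: UPDATE e=16 (auto-commit; committed e=16)
Op 6: BEGIN: in_txn=True, pending={}
Op 7: COMMIT: merged [] into committed; committed now {b=12, c=3, d=8, e=16}
Op 8: UPDATE c=18 (auto-commit; committed c=18)
Op 9: UPDATE b=23 (auto-commit; committed b=23)
After op 9: visible(e) = 16 (pending={}, committed={b=23, c=18, d=8, e=16})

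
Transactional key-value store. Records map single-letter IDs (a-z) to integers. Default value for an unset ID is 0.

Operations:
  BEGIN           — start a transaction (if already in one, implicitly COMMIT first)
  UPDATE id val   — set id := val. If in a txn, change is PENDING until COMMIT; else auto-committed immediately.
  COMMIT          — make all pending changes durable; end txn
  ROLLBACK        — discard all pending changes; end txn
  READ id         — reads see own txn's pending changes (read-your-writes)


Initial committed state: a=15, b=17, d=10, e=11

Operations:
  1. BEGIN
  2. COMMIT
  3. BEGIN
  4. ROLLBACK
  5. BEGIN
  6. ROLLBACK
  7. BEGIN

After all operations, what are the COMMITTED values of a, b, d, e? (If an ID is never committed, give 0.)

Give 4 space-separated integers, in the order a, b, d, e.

Answer: 15 17 10 11

Derivation:
Initial committed: {a=15, b=17, d=10, e=11}
Op 1: BEGIN: in_txn=True, pending={}
Op 2: COMMIT: merged [] into committed; committed now {a=15, b=17, d=10, e=11}
Op 3: BEGIN: in_txn=True, pending={}
Op 4: ROLLBACK: discarded pending []; in_txn=False
Op 5: BEGIN: in_txn=True, pending={}
Op 6: ROLLBACK: discarded pending []; in_txn=False
Op 7: BEGIN: in_txn=True, pending={}
Final committed: {a=15, b=17, d=10, e=11}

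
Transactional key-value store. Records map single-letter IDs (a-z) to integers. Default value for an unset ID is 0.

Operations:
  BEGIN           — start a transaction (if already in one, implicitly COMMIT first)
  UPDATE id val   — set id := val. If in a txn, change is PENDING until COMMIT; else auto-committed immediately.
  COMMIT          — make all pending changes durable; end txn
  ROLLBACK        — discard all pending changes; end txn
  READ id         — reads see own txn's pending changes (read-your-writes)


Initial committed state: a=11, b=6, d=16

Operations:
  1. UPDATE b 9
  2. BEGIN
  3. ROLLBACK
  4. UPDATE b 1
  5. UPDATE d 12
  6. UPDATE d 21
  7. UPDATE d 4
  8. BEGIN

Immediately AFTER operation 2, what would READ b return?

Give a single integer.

Initial committed: {a=11, b=6, d=16}
Op 1: UPDATE b=9 (auto-commit; committed b=9)
Op 2: BEGIN: in_txn=True, pending={}
After op 2: visible(b) = 9 (pending={}, committed={a=11, b=9, d=16})

Answer: 9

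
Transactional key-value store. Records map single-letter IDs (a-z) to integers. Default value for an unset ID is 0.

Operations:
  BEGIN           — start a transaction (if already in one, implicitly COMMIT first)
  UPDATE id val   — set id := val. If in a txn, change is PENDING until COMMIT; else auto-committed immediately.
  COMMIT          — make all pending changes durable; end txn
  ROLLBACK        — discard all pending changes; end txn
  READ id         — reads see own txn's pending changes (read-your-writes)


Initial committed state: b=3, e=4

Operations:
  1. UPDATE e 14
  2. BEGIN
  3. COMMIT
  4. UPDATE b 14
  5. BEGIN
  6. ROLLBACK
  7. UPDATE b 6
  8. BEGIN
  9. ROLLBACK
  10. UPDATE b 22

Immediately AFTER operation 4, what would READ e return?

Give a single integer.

Answer: 14

Derivation:
Initial committed: {b=3, e=4}
Op 1: UPDATE e=14 (auto-commit; committed e=14)
Op 2: BEGIN: in_txn=True, pending={}
Op 3: COMMIT: merged [] into committed; committed now {b=3, e=14}
Op 4: UPDATE b=14 (auto-commit; committed b=14)
After op 4: visible(e) = 14 (pending={}, committed={b=14, e=14})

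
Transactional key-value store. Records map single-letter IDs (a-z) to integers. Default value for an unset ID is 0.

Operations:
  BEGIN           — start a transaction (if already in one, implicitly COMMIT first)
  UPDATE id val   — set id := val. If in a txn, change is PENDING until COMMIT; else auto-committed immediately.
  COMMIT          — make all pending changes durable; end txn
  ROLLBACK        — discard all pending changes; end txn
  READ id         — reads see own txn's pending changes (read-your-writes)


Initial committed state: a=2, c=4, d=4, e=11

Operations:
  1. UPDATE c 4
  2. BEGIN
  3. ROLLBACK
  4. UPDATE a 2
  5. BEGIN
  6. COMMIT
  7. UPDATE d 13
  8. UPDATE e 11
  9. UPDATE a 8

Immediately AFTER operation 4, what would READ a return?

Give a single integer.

Answer: 2

Derivation:
Initial committed: {a=2, c=4, d=4, e=11}
Op 1: UPDATE c=4 (auto-commit; committed c=4)
Op 2: BEGIN: in_txn=True, pending={}
Op 3: ROLLBACK: discarded pending []; in_txn=False
Op 4: UPDATE a=2 (auto-commit; committed a=2)
After op 4: visible(a) = 2 (pending={}, committed={a=2, c=4, d=4, e=11})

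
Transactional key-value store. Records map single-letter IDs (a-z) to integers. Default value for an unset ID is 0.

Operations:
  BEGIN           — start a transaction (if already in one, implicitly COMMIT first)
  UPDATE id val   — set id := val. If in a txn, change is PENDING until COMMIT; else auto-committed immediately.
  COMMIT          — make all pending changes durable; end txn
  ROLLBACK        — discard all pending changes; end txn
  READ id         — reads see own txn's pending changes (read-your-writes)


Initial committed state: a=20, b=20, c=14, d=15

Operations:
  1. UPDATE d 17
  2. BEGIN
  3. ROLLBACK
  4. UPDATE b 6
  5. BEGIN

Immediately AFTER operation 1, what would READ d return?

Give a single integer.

Initial committed: {a=20, b=20, c=14, d=15}
Op 1: UPDATE d=17 (auto-commit; committed d=17)
After op 1: visible(d) = 17 (pending={}, committed={a=20, b=20, c=14, d=17})

Answer: 17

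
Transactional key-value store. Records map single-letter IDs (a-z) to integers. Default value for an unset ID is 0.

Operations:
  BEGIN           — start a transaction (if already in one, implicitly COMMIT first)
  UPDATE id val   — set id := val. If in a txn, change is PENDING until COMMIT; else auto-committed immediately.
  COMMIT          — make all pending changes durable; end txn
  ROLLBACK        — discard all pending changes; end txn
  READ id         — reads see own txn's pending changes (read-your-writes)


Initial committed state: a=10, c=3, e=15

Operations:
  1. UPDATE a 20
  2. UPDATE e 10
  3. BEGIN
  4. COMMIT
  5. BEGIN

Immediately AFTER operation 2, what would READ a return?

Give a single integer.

Answer: 20

Derivation:
Initial committed: {a=10, c=3, e=15}
Op 1: UPDATE a=20 (auto-commit; committed a=20)
Op 2: UPDATE e=10 (auto-commit; committed e=10)
After op 2: visible(a) = 20 (pending={}, committed={a=20, c=3, e=10})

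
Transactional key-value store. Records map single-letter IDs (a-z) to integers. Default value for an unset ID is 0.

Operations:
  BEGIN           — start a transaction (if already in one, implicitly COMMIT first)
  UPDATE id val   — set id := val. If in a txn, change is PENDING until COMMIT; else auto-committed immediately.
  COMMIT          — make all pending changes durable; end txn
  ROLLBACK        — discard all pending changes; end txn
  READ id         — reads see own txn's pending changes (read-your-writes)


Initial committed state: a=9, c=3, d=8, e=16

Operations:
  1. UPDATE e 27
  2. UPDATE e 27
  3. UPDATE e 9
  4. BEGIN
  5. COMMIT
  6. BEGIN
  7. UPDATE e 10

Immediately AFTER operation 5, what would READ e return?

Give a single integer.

Initial committed: {a=9, c=3, d=8, e=16}
Op 1: UPDATE e=27 (auto-commit; committed e=27)
Op 2: UPDATE e=27 (auto-commit; committed e=27)
Op 3: UPDATE e=9 (auto-commit; committed e=9)
Op 4: BEGIN: in_txn=True, pending={}
Op 5: COMMIT: merged [] into committed; committed now {a=9, c=3, d=8, e=9}
After op 5: visible(e) = 9 (pending={}, committed={a=9, c=3, d=8, e=9})

Answer: 9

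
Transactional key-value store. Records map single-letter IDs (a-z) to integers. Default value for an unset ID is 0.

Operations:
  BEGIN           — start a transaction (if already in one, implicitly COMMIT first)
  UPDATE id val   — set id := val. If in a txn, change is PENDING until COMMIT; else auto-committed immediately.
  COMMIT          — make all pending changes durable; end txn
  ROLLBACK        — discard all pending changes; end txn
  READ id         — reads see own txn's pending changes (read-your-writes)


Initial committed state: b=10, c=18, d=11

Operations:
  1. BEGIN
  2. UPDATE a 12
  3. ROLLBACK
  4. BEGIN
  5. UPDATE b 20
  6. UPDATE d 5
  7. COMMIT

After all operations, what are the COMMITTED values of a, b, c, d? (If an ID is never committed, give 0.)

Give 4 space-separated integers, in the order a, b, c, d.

Initial committed: {b=10, c=18, d=11}
Op 1: BEGIN: in_txn=True, pending={}
Op 2: UPDATE a=12 (pending; pending now {a=12})
Op 3: ROLLBACK: discarded pending ['a']; in_txn=False
Op 4: BEGIN: in_txn=True, pending={}
Op 5: UPDATE b=20 (pending; pending now {b=20})
Op 6: UPDATE d=5 (pending; pending now {b=20, d=5})
Op 7: COMMIT: merged ['b', 'd'] into committed; committed now {b=20, c=18, d=5}
Final committed: {b=20, c=18, d=5}

Answer: 0 20 18 5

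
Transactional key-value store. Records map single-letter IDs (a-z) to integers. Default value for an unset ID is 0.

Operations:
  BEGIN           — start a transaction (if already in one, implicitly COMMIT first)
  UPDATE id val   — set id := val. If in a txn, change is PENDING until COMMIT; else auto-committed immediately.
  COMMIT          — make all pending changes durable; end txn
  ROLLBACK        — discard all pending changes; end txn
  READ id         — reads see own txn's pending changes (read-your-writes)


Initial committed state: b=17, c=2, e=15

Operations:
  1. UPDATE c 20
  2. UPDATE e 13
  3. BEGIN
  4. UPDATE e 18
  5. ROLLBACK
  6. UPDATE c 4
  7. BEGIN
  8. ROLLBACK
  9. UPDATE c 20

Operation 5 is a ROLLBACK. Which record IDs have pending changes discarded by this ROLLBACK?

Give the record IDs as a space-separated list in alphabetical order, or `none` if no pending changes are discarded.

Answer: e

Derivation:
Initial committed: {b=17, c=2, e=15}
Op 1: UPDATE c=20 (auto-commit; committed c=20)
Op 2: UPDATE e=13 (auto-commit; committed e=13)
Op 3: BEGIN: in_txn=True, pending={}
Op 4: UPDATE e=18 (pending; pending now {e=18})
Op 5: ROLLBACK: discarded pending ['e']; in_txn=False
Op 6: UPDATE c=4 (auto-commit; committed c=4)
Op 7: BEGIN: in_txn=True, pending={}
Op 8: ROLLBACK: discarded pending []; in_txn=False
Op 9: UPDATE c=20 (auto-commit; committed c=20)
ROLLBACK at op 5 discards: ['e']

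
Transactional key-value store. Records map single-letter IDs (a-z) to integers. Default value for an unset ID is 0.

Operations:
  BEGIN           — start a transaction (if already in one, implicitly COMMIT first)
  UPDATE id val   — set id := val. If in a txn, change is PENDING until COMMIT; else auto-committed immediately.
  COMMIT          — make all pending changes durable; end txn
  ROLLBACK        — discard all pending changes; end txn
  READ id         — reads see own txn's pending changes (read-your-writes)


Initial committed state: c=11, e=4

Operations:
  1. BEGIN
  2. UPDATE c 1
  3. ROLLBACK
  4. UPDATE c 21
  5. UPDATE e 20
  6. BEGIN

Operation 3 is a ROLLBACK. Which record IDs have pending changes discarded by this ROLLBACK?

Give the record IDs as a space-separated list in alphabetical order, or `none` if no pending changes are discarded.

Initial committed: {c=11, e=4}
Op 1: BEGIN: in_txn=True, pending={}
Op 2: UPDATE c=1 (pending; pending now {c=1})
Op 3: ROLLBACK: discarded pending ['c']; in_txn=False
Op 4: UPDATE c=21 (auto-commit; committed c=21)
Op 5: UPDATE e=20 (auto-commit; committed e=20)
Op 6: BEGIN: in_txn=True, pending={}
ROLLBACK at op 3 discards: ['c']

Answer: c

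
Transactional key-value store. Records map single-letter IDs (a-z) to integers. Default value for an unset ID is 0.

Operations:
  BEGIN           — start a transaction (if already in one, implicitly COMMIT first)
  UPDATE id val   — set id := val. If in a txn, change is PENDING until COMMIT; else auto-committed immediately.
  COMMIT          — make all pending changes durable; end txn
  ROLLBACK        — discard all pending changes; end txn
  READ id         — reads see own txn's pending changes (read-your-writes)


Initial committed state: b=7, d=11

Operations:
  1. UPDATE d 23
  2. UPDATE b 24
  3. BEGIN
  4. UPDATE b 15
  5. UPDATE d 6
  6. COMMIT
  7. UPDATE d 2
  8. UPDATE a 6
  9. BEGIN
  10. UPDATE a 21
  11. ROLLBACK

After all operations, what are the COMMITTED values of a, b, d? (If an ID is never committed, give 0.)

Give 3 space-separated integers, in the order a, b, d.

Initial committed: {b=7, d=11}
Op 1: UPDATE d=23 (auto-commit; committed d=23)
Op 2: UPDATE b=24 (auto-commit; committed b=24)
Op 3: BEGIN: in_txn=True, pending={}
Op 4: UPDATE b=15 (pending; pending now {b=15})
Op 5: UPDATE d=6 (pending; pending now {b=15, d=6})
Op 6: COMMIT: merged ['b', 'd'] into committed; committed now {b=15, d=6}
Op 7: UPDATE d=2 (auto-commit; committed d=2)
Op 8: UPDATE a=6 (auto-commit; committed a=6)
Op 9: BEGIN: in_txn=True, pending={}
Op 10: UPDATE a=21 (pending; pending now {a=21})
Op 11: ROLLBACK: discarded pending ['a']; in_txn=False
Final committed: {a=6, b=15, d=2}

Answer: 6 15 2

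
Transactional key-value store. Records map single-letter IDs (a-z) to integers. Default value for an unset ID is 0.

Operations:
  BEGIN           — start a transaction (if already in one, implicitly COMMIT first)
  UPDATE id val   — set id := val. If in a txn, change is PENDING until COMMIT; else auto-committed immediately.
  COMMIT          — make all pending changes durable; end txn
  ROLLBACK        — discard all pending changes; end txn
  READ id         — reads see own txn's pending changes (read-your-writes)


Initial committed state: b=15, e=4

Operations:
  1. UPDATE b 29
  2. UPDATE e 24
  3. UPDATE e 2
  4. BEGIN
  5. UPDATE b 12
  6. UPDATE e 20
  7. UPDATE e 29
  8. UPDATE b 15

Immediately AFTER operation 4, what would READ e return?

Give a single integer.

Initial committed: {b=15, e=4}
Op 1: UPDATE b=29 (auto-commit; committed b=29)
Op 2: UPDATE e=24 (auto-commit; committed e=24)
Op 3: UPDATE e=2 (auto-commit; committed e=2)
Op 4: BEGIN: in_txn=True, pending={}
After op 4: visible(e) = 2 (pending={}, committed={b=29, e=2})

Answer: 2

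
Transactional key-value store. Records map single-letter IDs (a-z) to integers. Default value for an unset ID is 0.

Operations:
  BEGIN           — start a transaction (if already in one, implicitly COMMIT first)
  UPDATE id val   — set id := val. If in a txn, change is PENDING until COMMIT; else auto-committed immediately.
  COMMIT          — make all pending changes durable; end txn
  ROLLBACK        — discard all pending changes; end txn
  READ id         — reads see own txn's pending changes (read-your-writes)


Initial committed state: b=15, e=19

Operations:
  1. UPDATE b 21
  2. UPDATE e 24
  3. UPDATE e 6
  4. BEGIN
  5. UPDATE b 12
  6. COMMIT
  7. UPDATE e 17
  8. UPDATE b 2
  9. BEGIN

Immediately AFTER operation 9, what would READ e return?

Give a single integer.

Answer: 17

Derivation:
Initial committed: {b=15, e=19}
Op 1: UPDATE b=21 (auto-commit; committed b=21)
Op 2: UPDATE e=24 (auto-commit; committed e=24)
Op 3: UPDATE e=6 (auto-commit; committed e=6)
Op 4: BEGIN: in_txn=True, pending={}
Op 5: UPDATE b=12 (pending; pending now {b=12})
Op 6: COMMIT: merged ['b'] into committed; committed now {b=12, e=6}
Op 7: UPDATE e=17 (auto-commit; committed e=17)
Op 8: UPDATE b=2 (auto-commit; committed b=2)
Op 9: BEGIN: in_txn=True, pending={}
After op 9: visible(e) = 17 (pending={}, committed={b=2, e=17})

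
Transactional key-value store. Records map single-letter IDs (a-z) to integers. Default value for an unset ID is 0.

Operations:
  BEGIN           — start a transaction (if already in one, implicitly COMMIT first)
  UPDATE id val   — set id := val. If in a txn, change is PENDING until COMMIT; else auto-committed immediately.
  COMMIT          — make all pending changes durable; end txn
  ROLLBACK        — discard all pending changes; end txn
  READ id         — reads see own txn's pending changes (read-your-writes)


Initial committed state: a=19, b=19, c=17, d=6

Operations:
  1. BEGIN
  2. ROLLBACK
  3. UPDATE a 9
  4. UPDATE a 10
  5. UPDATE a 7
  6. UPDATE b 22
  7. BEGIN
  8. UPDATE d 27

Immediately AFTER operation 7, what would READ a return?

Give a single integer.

Answer: 7

Derivation:
Initial committed: {a=19, b=19, c=17, d=6}
Op 1: BEGIN: in_txn=True, pending={}
Op 2: ROLLBACK: discarded pending []; in_txn=False
Op 3: UPDATE a=9 (auto-commit; committed a=9)
Op 4: UPDATE a=10 (auto-commit; committed a=10)
Op 5: UPDATE a=7 (auto-commit; committed a=7)
Op 6: UPDATE b=22 (auto-commit; committed b=22)
Op 7: BEGIN: in_txn=True, pending={}
After op 7: visible(a) = 7 (pending={}, committed={a=7, b=22, c=17, d=6})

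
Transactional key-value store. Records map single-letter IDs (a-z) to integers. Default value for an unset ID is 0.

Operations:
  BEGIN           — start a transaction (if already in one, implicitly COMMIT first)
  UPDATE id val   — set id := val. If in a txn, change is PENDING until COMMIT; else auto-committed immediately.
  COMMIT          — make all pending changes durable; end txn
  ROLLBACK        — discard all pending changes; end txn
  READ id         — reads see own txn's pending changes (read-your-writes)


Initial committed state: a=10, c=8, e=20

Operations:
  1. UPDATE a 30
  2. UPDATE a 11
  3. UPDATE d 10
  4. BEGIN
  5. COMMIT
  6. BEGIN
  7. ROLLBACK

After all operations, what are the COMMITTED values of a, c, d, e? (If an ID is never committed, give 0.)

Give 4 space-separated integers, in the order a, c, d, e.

Answer: 11 8 10 20

Derivation:
Initial committed: {a=10, c=8, e=20}
Op 1: UPDATE a=30 (auto-commit; committed a=30)
Op 2: UPDATE a=11 (auto-commit; committed a=11)
Op 3: UPDATE d=10 (auto-commit; committed d=10)
Op 4: BEGIN: in_txn=True, pending={}
Op 5: COMMIT: merged [] into committed; committed now {a=11, c=8, d=10, e=20}
Op 6: BEGIN: in_txn=True, pending={}
Op 7: ROLLBACK: discarded pending []; in_txn=False
Final committed: {a=11, c=8, d=10, e=20}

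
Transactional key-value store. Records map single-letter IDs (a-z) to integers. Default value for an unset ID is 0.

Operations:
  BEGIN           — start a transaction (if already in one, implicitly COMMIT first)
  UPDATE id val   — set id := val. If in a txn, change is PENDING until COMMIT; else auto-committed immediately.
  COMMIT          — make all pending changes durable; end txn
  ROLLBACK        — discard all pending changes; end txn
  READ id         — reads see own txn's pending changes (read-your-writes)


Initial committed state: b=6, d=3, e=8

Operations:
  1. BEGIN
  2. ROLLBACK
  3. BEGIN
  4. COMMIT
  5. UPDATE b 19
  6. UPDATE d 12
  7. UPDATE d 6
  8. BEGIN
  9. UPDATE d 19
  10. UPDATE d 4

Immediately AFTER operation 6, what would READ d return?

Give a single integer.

Initial committed: {b=6, d=3, e=8}
Op 1: BEGIN: in_txn=True, pending={}
Op 2: ROLLBACK: discarded pending []; in_txn=False
Op 3: BEGIN: in_txn=True, pending={}
Op 4: COMMIT: merged [] into committed; committed now {b=6, d=3, e=8}
Op 5: UPDATE b=19 (auto-commit; committed b=19)
Op 6: UPDATE d=12 (auto-commit; committed d=12)
After op 6: visible(d) = 12 (pending={}, committed={b=19, d=12, e=8})

Answer: 12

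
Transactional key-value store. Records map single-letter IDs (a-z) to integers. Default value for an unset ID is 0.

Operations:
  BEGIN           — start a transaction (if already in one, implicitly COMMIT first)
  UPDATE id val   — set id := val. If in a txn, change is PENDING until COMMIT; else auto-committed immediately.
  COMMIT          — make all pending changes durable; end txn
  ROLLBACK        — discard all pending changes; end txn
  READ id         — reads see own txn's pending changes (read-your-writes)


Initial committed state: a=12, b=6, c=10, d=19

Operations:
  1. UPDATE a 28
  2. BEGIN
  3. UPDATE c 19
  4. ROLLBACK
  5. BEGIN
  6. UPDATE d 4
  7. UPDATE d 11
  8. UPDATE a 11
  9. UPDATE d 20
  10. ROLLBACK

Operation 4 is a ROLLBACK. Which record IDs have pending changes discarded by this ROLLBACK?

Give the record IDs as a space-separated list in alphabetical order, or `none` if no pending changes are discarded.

Initial committed: {a=12, b=6, c=10, d=19}
Op 1: UPDATE a=28 (auto-commit; committed a=28)
Op 2: BEGIN: in_txn=True, pending={}
Op 3: UPDATE c=19 (pending; pending now {c=19})
Op 4: ROLLBACK: discarded pending ['c']; in_txn=False
Op 5: BEGIN: in_txn=True, pending={}
Op 6: UPDATE d=4 (pending; pending now {d=4})
Op 7: UPDATE d=11 (pending; pending now {d=11})
Op 8: UPDATE a=11 (pending; pending now {a=11, d=11})
Op 9: UPDATE d=20 (pending; pending now {a=11, d=20})
Op 10: ROLLBACK: discarded pending ['a', 'd']; in_txn=False
ROLLBACK at op 4 discards: ['c']

Answer: c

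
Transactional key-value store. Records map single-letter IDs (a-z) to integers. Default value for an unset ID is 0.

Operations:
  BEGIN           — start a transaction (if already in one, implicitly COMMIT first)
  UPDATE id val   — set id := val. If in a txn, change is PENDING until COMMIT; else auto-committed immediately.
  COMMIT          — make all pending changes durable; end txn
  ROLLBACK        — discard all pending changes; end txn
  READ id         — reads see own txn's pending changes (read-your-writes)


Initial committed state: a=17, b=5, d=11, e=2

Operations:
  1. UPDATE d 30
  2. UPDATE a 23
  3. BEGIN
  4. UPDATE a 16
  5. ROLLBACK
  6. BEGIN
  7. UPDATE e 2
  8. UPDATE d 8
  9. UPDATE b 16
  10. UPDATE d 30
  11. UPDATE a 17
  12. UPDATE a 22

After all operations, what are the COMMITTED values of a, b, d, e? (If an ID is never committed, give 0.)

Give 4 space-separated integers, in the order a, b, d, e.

Answer: 23 5 30 2

Derivation:
Initial committed: {a=17, b=5, d=11, e=2}
Op 1: UPDATE d=30 (auto-commit; committed d=30)
Op 2: UPDATE a=23 (auto-commit; committed a=23)
Op 3: BEGIN: in_txn=True, pending={}
Op 4: UPDATE a=16 (pending; pending now {a=16})
Op 5: ROLLBACK: discarded pending ['a']; in_txn=False
Op 6: BEGIN: in_txn=True, pending={}
Op 7: UPDATE e=2 (pending; pending now {e=2})
Op 8: UPDATE d=8 (pending; pending now {d=8, e=2})
Op 9: UPDATE b=16 (pending; pending now {b=16, d=8, e=2})
Op 10: UPDATE d=30 (pending; pending now {b=16, d=30, e=2})
Op 11: UPDATE a=17 (pending; pending now {a=17, b=16, d=30, e=2})
Op 12: UPDATE a=22 (pending; pending now {a=22, b=16, d=30, e=2})
Final committed: {a=23, b=5, d=30, e=2}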